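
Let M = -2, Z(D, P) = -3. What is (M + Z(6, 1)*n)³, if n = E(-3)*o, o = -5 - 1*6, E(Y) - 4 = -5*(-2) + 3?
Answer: 174676879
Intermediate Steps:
E(Y) = 17 (E(Y) = 4 + (-5*(-2) + 3) = 4 + (10 + 3) = 4 + 13 = 17)
o = -11 (o = -5 - 6 = -11)
n = -187 (n = 17*(-11) = -187)
(M + Z(6, 1)*n)³ = (-2 - 3*(-187))³ = (-2 + 561)³ = 559³ = 174676879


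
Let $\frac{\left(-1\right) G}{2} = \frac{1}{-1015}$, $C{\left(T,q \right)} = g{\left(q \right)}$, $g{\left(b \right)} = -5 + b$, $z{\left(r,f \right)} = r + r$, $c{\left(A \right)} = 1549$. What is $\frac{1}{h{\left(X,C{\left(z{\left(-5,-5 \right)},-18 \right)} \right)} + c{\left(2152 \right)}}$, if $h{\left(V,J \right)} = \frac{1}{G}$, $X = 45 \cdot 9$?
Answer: $\frac{2}{4113} \approx 0.00048626$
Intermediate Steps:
$z{\left(r,f \right)} = 2 r$
$C{\left(T,q \right)} = -5 + q$
$G = \frac{2}{1015}$ ($G = - \frac{2}{-1015} = \left(-2\right) \left(- \frac{1}{1015}\right) = \frac{2}{1015} \approx 0.0019704$)
$X = 405$
$h{\left(V,J \right)} = \frac{1015}{2}$ ($h{\left(V,J \right)} = \frac{1}{\frac{2}{1015}} = \frac{1015}{2}$)
$\frac{1}{h{\left(X,C{\left(z{\left(-5,-5 \right)},-18 \right)} \right)} + c{\left(2152 \right)}} = \frac{1}{\frac{1015}{2} + 1549} = \frac{1}{\frac{4113}{2}} = \frac{2}{4113}$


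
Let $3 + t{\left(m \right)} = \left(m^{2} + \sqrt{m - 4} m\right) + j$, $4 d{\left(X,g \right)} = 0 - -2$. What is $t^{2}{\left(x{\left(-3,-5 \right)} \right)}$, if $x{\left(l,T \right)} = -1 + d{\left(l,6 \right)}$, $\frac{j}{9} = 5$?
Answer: $\frac{28543}{16} - \frac{507 i \sqrt{2}}{8} \approx 1783.9 - 89.626 i$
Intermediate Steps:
$d{\left(X,g \right)} = \frac{1}{2}$ ($d{\left(X,g \right)} = \frac{0 - -2}{4} = \frac{0 + 2}{4} = \frac{1}{4} \cdot 2 = \frac{1}{2}$)
$j = 45$ ($j = 9 \cdot 5 = 45$)
$x{\left(l,T \right)} = - \frac{1}{2}$ ($x{\left(l,T \right)} = -1 + \frac{1}{2} = - \frac{1}{2}$)
$t{\left(m \right)} = 42 + m^{2} + m \sqrt{-4 + m}$ ($t{\left(m \right)} = -3 + \left(\left(m^{2} + \sqrt{m - 4} m\right) + 45\right) = -3 + \left(\left(m^{2} + \sqrt{-4 + m} m\right) + 45\right) = -3 + \left(\left(m^{2} + m \sqrt{-4 + m}\right) + 45\right) = -3 + \left(45 + m^{2} + m \sqrt{-4 + m}\right) = 42 + m^{2} + m \sqrt{-4 + m}$)
$t^{2}{\left(x{\left(-3,-5 \right)} \right)} = \left(42 + \left(- \frac{1}{2}\right)^{2} - \frac{\sqrt{-4 - \frac{1}{2}}}{2}\right)^{2} = \left(42 + \frac{1}{4} - \frac{\sqrt{- \frac{9}{2}}}{2}\right)^{2} = \left(42 + \frac{1}{4} - \frac{\frac{3}{2} i \sqrt{2}}{2}\right)^{2} = \left(42 + \frac{1}{4} - \frac{3 i \sqrt{2}}{4}\right)^{2} = \left(\frac{169}{4} - \frac{3 i \sqrt{2}}{4}\right)^{2}$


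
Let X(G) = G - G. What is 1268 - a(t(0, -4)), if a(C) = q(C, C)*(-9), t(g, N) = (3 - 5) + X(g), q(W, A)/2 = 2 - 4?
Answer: 1232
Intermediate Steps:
X(G) = 0
q(W, A) = -4 (q(W, A) = 2*(2 - 4) = 2*(-2) = -4)
t(g, N) = -2 (t(g, N) = (3 - 5) + 0 = -2 + 0 = -2)
a(C) = 36 (a(C) = -4*(-9) = 36)
1268 - a(t(0, -4)) = 1268 - 1*36 = 1268 - 36 = 1232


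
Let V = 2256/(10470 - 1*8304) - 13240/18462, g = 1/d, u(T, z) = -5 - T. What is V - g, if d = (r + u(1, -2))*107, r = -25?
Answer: 3589128803/11053540947 ≈ 0.32470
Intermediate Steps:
d = -3317 (d = (-25 + (-5 - 1*1))*107 = (-25 + (-5 - 1))*107 = (-25 - 6)*107 = -31*107 = -3317)
g = -1/3317 (g = 1/(-3317) = -1/3317 ≈ -0.00030148)
V = 1081036/3332391 (V = 2256/(10470 - 8304) - 13240*1/18462 = 2256/2166 - 6620/9231 = 2256*(1/2166) - 6620/9231 = 376/361 - 6620/9231 = 1081036/3332391 ≈ 0.32440)
V - g = 1081036/3332391 - 1*(-1/3317) = 1081036/3332391 + 1/3317 = 3589128803/11053540947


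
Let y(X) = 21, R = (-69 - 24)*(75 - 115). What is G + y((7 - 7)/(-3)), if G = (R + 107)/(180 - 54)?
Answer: 6473/126 ≈ 51.373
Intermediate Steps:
R = 3720 (R = -93*(-40) = 3720)
G = 3827/126 (G = (3720 + 107)/(180 - 54) = 3827/126 ≈ 30.373)
G + y((7 - 7)/(-3)) = 3827/126 + 21 = 6473/126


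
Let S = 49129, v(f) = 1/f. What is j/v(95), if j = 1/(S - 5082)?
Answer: 95/44047 ≈ 0.0021568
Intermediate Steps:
j = 1/44047 (j = 1/(49129 - 5082) = 1/44047 ≈ 2.2703e-5)
j/v(95) = 1/(44047*(1/95)) = (1/44047)*95 = 95/44047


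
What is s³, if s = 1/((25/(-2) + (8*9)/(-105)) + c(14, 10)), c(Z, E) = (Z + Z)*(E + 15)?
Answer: 343000/111125078232533 ≈ 3.0866e-9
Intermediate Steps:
c(Z, E) = 2*Z*(15 + E) (c(Z, E) = (2*Z)*(15 + E) = 2*Z*(15 + E))
s = 70/48077 (s = 1/((25/(-2) + (8*9)/(-105)) + 2*14*(15 + 10)) = 1/((25*(-½) + 72*(-1/105)) + 2*14*25) = 1/((-25/2 - 24/35) + 700) = 1/(-923/70 + 700) = 1/(48077/70) = 70/48077 ≈ 0.0014560)
s³ = (70/48077)³ = 343000/111125078232533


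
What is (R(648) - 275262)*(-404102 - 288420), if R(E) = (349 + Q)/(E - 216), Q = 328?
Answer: 41174763586327/216 ≈ 1.9062e+11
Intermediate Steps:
R(E) = 677/(-216 + E) (R(E) = (349 + 328)/(E - 216) = 677/(-216 + E))
(R(648) - 275262)*(-404102 - 288420) = (677/(-216 + 648) - 275262)*(-404102 - 288420) = (677/432 - 275262)*(-692522) = -118912507/432*(-692522) = 41174763586327/216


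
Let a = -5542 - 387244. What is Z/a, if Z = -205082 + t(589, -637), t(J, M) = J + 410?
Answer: 204083/392786 ≈ 0.51958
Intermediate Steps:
t(J, M) = 410 + J
a = -392786
Z = -204083 (Z = -205082 + (410 + 589) = -205082 + 999 = -204083)
Z/a = -204083/(-392786) = -204083*(-1/392786) = 204083/392786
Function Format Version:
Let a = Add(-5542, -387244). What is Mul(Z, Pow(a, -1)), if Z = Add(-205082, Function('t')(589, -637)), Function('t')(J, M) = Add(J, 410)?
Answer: Rational(204083, 392786) ≈ 0.51958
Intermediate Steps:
Function('t')(J, M) = Add(410, J)
a = -392786
Z = -204083 (Z = Add(-205082, Add(410, 589)) = Add(-205082, 999) = -204083)
Mul(Z, Pow(a, -1)) = Mul(-204083, Pow(-392786, -1)) = Mul(-204083, Rational(-1, 392786)) = Rational(204083, 392786)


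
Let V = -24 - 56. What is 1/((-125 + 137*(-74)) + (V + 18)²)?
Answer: -1/6419 ≈ -0.00015579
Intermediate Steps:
V = -80
1/((-125 + 137*(-74)) + (V + 18)²) = 1/((-125 + 137*(-74)) + (-80 + 18)²) = 1/((-125 - 10138) + (-62)²) = 1/(-10263 + 3844) = 1/(-6419) = -1/6419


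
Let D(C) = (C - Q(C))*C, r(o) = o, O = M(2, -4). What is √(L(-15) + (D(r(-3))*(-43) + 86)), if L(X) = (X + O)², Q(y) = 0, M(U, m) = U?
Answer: 2*I*√33 ≈ 11.489*I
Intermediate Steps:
O = 2
L(X) = (2 + X)² (L(X) = (X + 2)² = (2 + X)²)
D(C) = C² (D(C) = (C - 1*0)*C = (C + 0)*C = C*C = C²)
√(L(-15) + (D(r(-3))*(-43) + 86)) = √((2 - 15)² + ((-3)²*(-43) + 86)) = √((-13)² + (9*(-43) + 86)) = √(169 + (-387 + 86)) = √(169 - 301) = √(-132) = 2*I*√33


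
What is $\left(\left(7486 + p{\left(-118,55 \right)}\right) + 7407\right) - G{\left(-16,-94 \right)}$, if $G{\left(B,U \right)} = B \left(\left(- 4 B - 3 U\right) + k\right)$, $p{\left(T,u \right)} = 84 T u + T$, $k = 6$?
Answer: $-524753$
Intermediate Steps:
$p{\left(T,u \right)} = T + 84 T u$ ($p{\left(T,u \right)} = 84 T u + T = T + 84 T u$)
$G{\left(B,U \right)} = B \left(6 - 4 B - 3 U\right)$ ($G{\left(B,U \right)} = B \left(\left(- 4 B - 3 U\right) + 6\right) = B \left(6 - 4 B - 3 U\right)$)
$\left(\left(7486 + p{\left(-118,55 \right)}\right) + 7407\right) - G{\left(-16,-94 \right)} = \left(\left(7486 - 118 \left(1 + 84 \cdot 55\right)\right) + 7407\right) - - 16 \left(6 - -64 - -282\right) = \left(\left(7486 - 118 \left(1 + 4620\right)\right) + 7407\right) - - 16 \left(6 + 64 + 282\right) = \left(\left(7486 - 545278\right) + 7407\right) - \left(-16\right) 352 = \left(\left(7486 - 545278\right) + 7407\right) - -5632 = \left(-537792 + 7407\right) + 5632 = -530385 + 5632 = -524753$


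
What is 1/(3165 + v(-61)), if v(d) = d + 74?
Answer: 1/3178 ≈ 0.00031466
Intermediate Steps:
v(d) = 74 + d
1/(3165 + v(-61)) = 1/(3165 + (74 - 61)) = 1/(3165 + 13) = 1/3178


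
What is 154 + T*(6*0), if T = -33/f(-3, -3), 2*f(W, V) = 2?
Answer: 154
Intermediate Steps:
f(W, V) = 1 (f(W, V) = (1/2)*2 = 1)
T = -33 (T = -33/1 = -33*1 = -33)
154 + T*(6*0) = 154 - 198*0 = 154 - 33*0 = 154 + 0 = 154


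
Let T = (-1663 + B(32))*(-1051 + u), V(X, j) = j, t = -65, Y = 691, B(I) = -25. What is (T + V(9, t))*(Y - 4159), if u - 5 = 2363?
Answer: 7709922348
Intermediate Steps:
u = 2368 (u = 5 + 2363 = 2368)
T = -2223096 (T = (-1663 - 25)*(-1051 + 2368) = -1688*1317 = -2223096)
(T + V(9, t))*(Y - 4159) = (-2223096 - 65)*(691 - 4159) = -2223161*(-3468) = 7709922348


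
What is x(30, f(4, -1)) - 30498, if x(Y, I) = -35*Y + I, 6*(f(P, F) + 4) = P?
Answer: -94654/3 ≈ -31551.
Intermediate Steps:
f(P, F) = -4 + P/6
x(Y, I) = I - 35*Y
x(30, f(4, -1)) - 30498 = ((-4 + (⅙)*4) - 35*30) - 30498 = ((-4 + ⅔) - 1050) - 30498 = (-10/3 - 1050) - 30498 = -3160/3 - 30498 = -94654/3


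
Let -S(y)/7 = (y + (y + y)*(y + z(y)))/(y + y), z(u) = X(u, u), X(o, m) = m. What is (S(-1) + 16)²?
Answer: 2809/4 ≈ 702.25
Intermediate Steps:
z(u) = u
S(y) = -7*(y + 4*y²)/(2*y) (S(y) = -7*(y + (y + y)*(y + y))/(y + y) = -7*(y + (2*y)*(2*y))/(2*y) = -7*(y + 4*y²)*1/(2*y) = -7*(y + 4*y²)/(2*y))
(S(-1) + 16)² = ((-7/2 - 14*(-1)) + 16)² = ((-7/2 + 14) + 16)² = (21/2 + 16)² = (53/2)² = 2809/4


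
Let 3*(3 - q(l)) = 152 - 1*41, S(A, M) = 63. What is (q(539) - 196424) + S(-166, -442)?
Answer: -196395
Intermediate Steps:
q(l) = -34 (q(l) = 3 - (152 - 1*41)/3 = 3 - (152 - 41)/3 = 3 - ⅓*111 = 3 - 37 = -34)
(q(539) - 196424) + S(-166, -442) = (-34 - 196424) + 63 = -196458 + 63 = -196395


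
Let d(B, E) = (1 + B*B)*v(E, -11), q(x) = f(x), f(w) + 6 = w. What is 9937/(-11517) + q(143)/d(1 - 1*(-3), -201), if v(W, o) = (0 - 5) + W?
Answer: -36377203/40332534 ≈ -0.90193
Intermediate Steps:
f(w) = -6 + w
q(x) = -6 + x
v(W, o) = -5 + W
d(B, E) = (1 + B**2)*(-5 + E) (d(B, E) = (1 + B*B)*(-5 + E) = (1 + B**2)*(-5 + E))
9937/(-11517) + q(143)/d(1 - 1*(-3), -201) = 9937/(-11517) + (-6 + 143)/(((1 + (1 - 1*(-3))**2)*(-5 - 201))) = 9937*(-1/11517) + 137/(((1 + (1 + 3)**2)*(-206))) = -9937/11517 + 137/(((1 + 4**2)*(-206))) = -9937/11517 + 137/(((1 + 16)*(-206))) = -9937/11517 + 137/((17*(-206))) = -9937/11517 + 137/(-3502) = -9937/11517 + 137*(-1/3502) = -9937/11517 - 137/3502 = -36377203/40332534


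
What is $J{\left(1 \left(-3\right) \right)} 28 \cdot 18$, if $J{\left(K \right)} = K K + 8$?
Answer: $8568$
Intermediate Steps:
$J{\left(K \right)} = 8 + K^{2}$ ($J{\left(K \right)} = K^{2} + 8 = 8 + K^{2}$)
$J{\left(1 \left(-3\right) \right)} 28 \cdot 18 = \left(8 + \left(1 \left(-3\right)\right)^{2}\right) 28 \cdot 18 = \left(8 + \left(-3\right)^{2}\right) 28 \cdot 18 = \left(8 + 9\right) 28 \cdot 18 = 17 \cdot 28 \cdot 18 = 476 \cdot 18 = 8568$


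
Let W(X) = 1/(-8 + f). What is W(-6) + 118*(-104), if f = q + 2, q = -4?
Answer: -122721/10 ≈ -12272.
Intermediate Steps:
f = -2 (f = -4 + 2 = -2)
W(X) = -1/10 (W(X) = 1/(-8 - 2) = 1/(-10) = -1/10)
W(-6) + 118*(-104) = -1/10 + 118*(-104) = -1/10 - 12272 = -122721/10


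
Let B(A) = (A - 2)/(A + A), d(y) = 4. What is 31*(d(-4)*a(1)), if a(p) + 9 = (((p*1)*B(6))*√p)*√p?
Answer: -3224/3 ≈ -1074.7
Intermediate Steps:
B(A) = (-2 + A)/(2*A) (B(A) = (-2 + A)/((2*A)) = (-2 + A)*(1/(2*A)) = (-2 + A)/(2*A))
a(p) = -9 + p²/3 (a(p) = -9 + (((p*1)*((½)*(-2 + 6)/6))*√p)*√p = -9 + ((p*((½)*(⅙)*4))*√p)*√p = -9 + ((p*(⅓))*√p)*√p = -9 + ((p/3)*√p)*√p = -9 + (p^(3/2)/3)*√p = -9 + p²/3)
31*(d(-4)*a(1)) = 31*(4*(-9 + (⅓)*1²)) = 31*(4*(-9 + (⅓)*1)) = 31*(4*(-9 + ⅓)) = 31*(4*(-26/3)) = 31*(-104/3) = -3224/3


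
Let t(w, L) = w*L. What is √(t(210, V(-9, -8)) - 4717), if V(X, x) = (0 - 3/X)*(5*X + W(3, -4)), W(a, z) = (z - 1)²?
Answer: I*√6117 ≈ 78.211*I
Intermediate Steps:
W(a, z) = (-1 + z)²
V(X, x) = -3*(25 + 5*X)/X (V(X, x) = (0 - 3/X)*(5*X + (-1 - 4)²) = (-3/X)*(5*X + (-5)²) = (-3/X)*(5*X + 25) = (-3/X)*(25 + 5*X) = -3*(25 + 5*X)/X)
t(w, L) = L*w
√(t(210, V(-9, -8)) - 4717) = √((-15 - 75/(-9))*210 - 4717) = √((-15 - 75*(-⅑))*210 - 4717) = √((-15 + 25/3)*210 - 4717) = √(-20/3*210 - 4717) = √(-1400 - 4717) = √(-6117) = I*√6117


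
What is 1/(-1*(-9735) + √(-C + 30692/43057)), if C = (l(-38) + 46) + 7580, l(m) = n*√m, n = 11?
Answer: 43057/(419159895 + √43057*√(-328321990 - 473627*I*√38)) ≈ 0.00010271 + 9.2128e-7*I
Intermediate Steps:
l(m) = 11*√m
C = 7626 + 11*I*√38 (C = (11*√(-38) + 46) + 7580 = (11*(I*√38) + 46) + 7580 = (11*I*√38 + 46) + 7580 = (46 + 11*I*√38) + 7580 = 7626 + 11*I*√38 ≈ 7626.0 + 67.809*I)
1/(-1*(-9735) + √(-C + 30692/43057)) = 1/(-1*(-9735) + √(-(7626 + 11*I*√38) + 30692/43057)) = 1/(9735 + √((-7626 - 11*I*√38) + 30692*(1/43057))) = 1/(9735 + √((-7626 - 11*I*√38) + 30692/43057)) = 1/(9735 + √(-328321990/43057 - 11*I*√38))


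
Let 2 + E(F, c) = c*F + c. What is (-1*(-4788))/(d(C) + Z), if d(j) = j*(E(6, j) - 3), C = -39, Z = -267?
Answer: 532/1175 ≈ 0.45277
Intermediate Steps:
E(F, c) = -2 + c + F*c (E(F, c) = -2 + (c*F + c) = -2 + (F*c + c) = -2 + (c + F*c) = -2 + c + F*c)
d(j) = j*(-5 + 7*j) (d(j) = j*((-2 + j + 6*j) - 3) = j*((-2 + 7*j) - 3) = j*(-5 + 7*j))
(-1*(-4788))/(d(C) + Z) = (-1*(-4788))/(-39*(-5 + 7*(-39)) - 267) = 4788/(-39*(-5 - 273) - 267) = 4788/(-39*(-278) - 267) = 4788/(10842 - 267) = 4788/10575 = 4788*(1/10575) = 532/1175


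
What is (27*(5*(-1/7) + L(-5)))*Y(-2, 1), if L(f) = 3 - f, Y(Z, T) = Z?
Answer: -2754/7 ≈ -393.43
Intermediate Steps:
(27*(5*(-1/7) + L(-5)))*Y(-2, 1) = (27*(5*(-1/7) + (3 - 1*(-5))))*(-2) = (27*(5*(-1*⅐) + (3 + 5)))*(-2) = (27*(5*(-⅐) + 8))*(-2) = (27*(-5/7 + 8))*(-2) = (27*(51/7))*(-2) = (1377/7)*(-2) = -2754/7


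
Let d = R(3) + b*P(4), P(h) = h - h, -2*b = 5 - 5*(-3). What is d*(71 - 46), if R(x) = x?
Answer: 75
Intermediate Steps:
b = -10 (b = -(5 - 5*(-3))/2 = -(5 + 15)/2 = -1/2*20 = -10)
P(h) = 0
d = 3 (d = 3 - 10*0 = 3 + 0 = 3)
d*(71 - 46) = 3*(71 - 46) = 3*25 = 75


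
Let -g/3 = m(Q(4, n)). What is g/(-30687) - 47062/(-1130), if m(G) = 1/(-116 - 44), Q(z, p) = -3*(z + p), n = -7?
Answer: 1540471011/36988064 ≈ 41.648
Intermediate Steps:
Q(z, p) = -3*p - 3*z (Q(z, p) = -3*(p + z) = -3*p - 3*z)
m(G) = -1/160 (m(G) = 1/(-160) = -1/160)
g = 3/160 (g = -3*(-1/160) = 3/160 ≈ 0.018750)
g/(-30687) - 47062/(-1130) = (3/160)/(-30687) - 47062/(-1130) = (3/160)*(-1/30687) - 47062*(-1/1130) = -1/1636640 + 23531/565 = 1540471011/36988064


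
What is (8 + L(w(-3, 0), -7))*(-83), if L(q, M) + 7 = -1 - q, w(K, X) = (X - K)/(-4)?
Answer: -249/4 ≈ -62.250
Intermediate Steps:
w(K, X) = -X/4 + K/4 (w(K, X) = (X - K)*(-¼) = -X/4 + K/4)
L(q, M) = -8 - q (L(q, M) = -7 + (-1 - q) = -8 - q)
(8 + L(w(-3, 0), -7))*(-83) = (8 + (-8 - (-¼*0 + (¼)*(-3))))*(-83) = (8 + (-8 - (0 - ¾)))*(-83) = (8 + (-8 - 1*(-¾)))*(-83) = (8 + (-8 + ¾))*(-83) = (8 - 29/4)*(-83) = (¾)*(-83) = -249/4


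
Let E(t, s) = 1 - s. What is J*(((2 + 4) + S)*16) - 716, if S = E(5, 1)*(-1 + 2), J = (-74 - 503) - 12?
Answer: -57260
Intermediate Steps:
J = -589 (J = -577 - 12 = -589)
S = 0 (S = (1 - 1*1)*(-1 + 2) = (1 - 1)*1 = 0*1 = 0)
J*(((2 + 4) + S)*16) - 716 = -589*((2 + 4) + 0)*16 - 716 = -589*(6 + 0)*16 - 716 = -3534*16 - 716 = -589*96 - 716 = -56544 - 716 = -57260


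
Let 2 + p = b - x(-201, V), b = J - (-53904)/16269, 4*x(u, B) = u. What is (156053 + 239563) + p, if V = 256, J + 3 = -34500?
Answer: 7834381707/21692 ≈ 3.6116e+5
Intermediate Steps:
J = -34503 (J = -3 - 34500 = -34503)
x(u, B) = u/4
b = -187091801/5423 (b = -34503 - (-53904)/16269 = -34503 - 1*(-17968/5423) = -34503 + 17968/5423 = -187091801/5423 ≈ -34500.)
p = -747320565/21692 (p = -2 + (-187091801/5423 - (-201)/4) = -2 + (-187091801/5423 - 1*(-201/4)) = -2 + (-187091801/5423 + 201/4) = -2 - 747277181/21692 = -747320565/21692 ≈ -34451.)
(156053 + 239563) + p = (156053 + 239563) - 747320565/21692 = 395616 - 747320565/21692 = 7834381707/21692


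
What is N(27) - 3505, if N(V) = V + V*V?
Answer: -2749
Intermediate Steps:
N(V) = V + V**2
N(27) - 3505 = 27*(1 + 27) - 3505 = 27*28 - 3505 = 756 - 3505 = -2749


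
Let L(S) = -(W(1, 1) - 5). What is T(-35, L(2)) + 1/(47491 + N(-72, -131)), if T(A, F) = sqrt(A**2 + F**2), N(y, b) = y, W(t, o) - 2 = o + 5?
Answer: 1/47419 + sqrt(1234) ≈ 35.128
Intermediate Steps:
W(t, o) = 7 + o (W(t, o) = 2 + (o + 5) = 2 + (5 + o) = 7 + o)
L(S) = -3 (L(S) = -((7 + 1) - 5) = -(8 - 5) = -1*3 = -3)
T(-35, L(2)) + 1/(47491 + N(-72, -131)) = sqrt((-35)**2 + (-3)**2) + 1/(47491 - 72) = sqrt(1225 + 9) + 1/47419 = sqrt(1234) + 1/47419 = 1/47419 + sqrt(1234)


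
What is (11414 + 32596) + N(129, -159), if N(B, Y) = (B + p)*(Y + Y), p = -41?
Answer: 16026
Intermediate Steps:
N(B, Y) = 2*Y*(-41 + B) (N(B, Y) = (B - 41)*(Y + Y) = (-41 + B)*(2*Y) = 2*Y*(-41 + B))
(11414 + 32596) + N(129, -159) = (11414 + 32596) + 2*(-159)*(-41 + 129) = 44010 + 2*(-159)*88 = 44010 - 27984 = 16026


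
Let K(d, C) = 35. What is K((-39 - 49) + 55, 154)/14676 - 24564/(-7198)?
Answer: 180376597/52818924 ≈ 3.4150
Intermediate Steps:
K((-39 - 49) + 55, 154)/14676 - 24564/(-7198) = 35/14676 - 24564/(-7198) = 35*(1/14676) - 24564*(-1/7198) = 35/14676 + 12282/3599 = 180376597/52818924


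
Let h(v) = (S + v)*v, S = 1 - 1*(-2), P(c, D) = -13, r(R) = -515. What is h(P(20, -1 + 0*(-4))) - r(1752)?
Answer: 645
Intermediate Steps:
S = 3 (S = 1 + 2 = 3)
h(v) = v*(3 + v) (h(v) = (3 + v)*v = v*(3 + v))
h(P(20, -1 + 0*(-4))) - r(1752) = -13*(3 - 13) - 1*(-515) = -13*(-10) + 515 = 130 + 515 = 645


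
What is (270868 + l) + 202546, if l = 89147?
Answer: 562561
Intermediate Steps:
(270868 + l) + 202546 = (270868 + 89147) + 202546 = 360015 + 202546 = 562561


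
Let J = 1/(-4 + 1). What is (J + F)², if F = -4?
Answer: 169/9 ≈ 18.778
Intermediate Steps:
J = -⅓ (J = 1/(-3) = 1*(-⅓) = -⅓ ≈ -0.33333)
(J + F)² = (-⅓ - 4)² = (-13/3)² = 169/9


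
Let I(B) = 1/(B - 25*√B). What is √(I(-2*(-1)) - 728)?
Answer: √(1455 - 18200*√2)/√(-2 + 25*√2) ≈ 26.982*I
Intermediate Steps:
√(I(-2*(-1)) - 728) = √(1/(-2*(-1) - 25*√2) - 728) = √(1/(2 - 25*√2) - 728) = √(-728 + 1/(2 - 25*√2))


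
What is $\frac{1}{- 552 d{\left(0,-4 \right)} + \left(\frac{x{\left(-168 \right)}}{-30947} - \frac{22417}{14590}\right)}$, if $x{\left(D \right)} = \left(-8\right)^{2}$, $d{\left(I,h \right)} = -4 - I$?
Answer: $\frac{451516730}{996254267181} \approx 0.00045321$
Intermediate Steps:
$x{\left(D \right)} = 64$
$\frac{1}{- 552 d{\left(0,-4 \right)} + \left(\frac{x{\left(-168 \right)}}{-30947} - \frac{22417}{14590}\right)} = \frac{1}{- 552 \left(-4 - 0\right) + \left(\frac{64}{-30947} - \frac{22417}{14590}\right)} = \frac{1}{- 552 \left(-4 + 0\right) + \left(64 \left(- \frac{1}{30947}\right) - \frac{22417}{14590}\right)} = \frac{1}{\left(-552\right) \left(-4\right) - \frac{694672659}{451516730}} = \frac{1}{2208 - \frac{694672659}{451516730}} = \frac{1}{\frac{996254267181}{451516730}} = \frac{451516730}{996254267181}$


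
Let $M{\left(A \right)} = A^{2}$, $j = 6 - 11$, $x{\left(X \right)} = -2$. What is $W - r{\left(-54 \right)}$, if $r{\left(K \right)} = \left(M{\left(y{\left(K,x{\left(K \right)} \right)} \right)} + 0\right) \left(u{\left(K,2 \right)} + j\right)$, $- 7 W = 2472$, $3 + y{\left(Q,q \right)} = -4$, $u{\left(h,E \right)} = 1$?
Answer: $- \frac{1100}{7} \approx -157.14$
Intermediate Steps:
$j = -5$ ($j = 6 - 11 = -5$)
$y{\left(Q,q \right)} = -7$ ($y{\left(Q,q \right)} = -3 - 4 = -7$)
$W = - \frac{2472}{7}$ ($W = \left(- \frac{1}{7}\right) 2472 = - \frac{2472}{7} \approx -353.14$)
$r{\left(K \right)} = -196$ ($r{\left(K \right)} = \left(\left(-7\right)^{2} + 0\right) \left(1 - 5\right) = \left(49 + 0\right) \left(-4\right) = 49 \left(-4\right) = -196$)
$W - r{\left(-54 \right)} = - \frac{2472}{7} - -196 = - \frac{2472}{7} + 196 = - \frac{1100}{7}$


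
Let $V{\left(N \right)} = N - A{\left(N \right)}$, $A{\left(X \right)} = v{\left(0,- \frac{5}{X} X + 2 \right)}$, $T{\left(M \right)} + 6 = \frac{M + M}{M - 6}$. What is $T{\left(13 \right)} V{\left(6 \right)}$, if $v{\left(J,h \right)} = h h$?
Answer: $\frac{48}{7} \approx 6.8571$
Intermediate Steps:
$T{\left(M \right)} = -6 + \frac{2 M}{-6 + M}$ ($T{\left(M \right)} = -6 + \frac{M + M}{M - 6} = -6 + \frac{2 M}{-6 + M}$)
$v{\left(J,h \right)} = h^{2}$
$A{\left(X \right)} = 9$ ($A{\left(X \right)} = \left(- \frac{5}{X} X + 2\right)^{2} = \left(-5 + 2\right)^{2} = \left(-3\right)^{2} = 9$)
$V{\left(N \right)} = -9 + N$ ($V{\left(N \right)} = N - 9 = -9 + N$)
$T{\left(13 \right)} V{\left(6 \right)} = \frac{4 \left(9 - 13\right)}{-6 + 13} \left(-9 + 6\right) = \frac{4 \left(9 - 13\right)}{7} \left(-3\right) = 4 \cdot \frac{1}{7} \left(-4\right) \left(-3\right) = \left(- \frac{16}{7}\right) \left(-3\right) = \frac{48}{7}$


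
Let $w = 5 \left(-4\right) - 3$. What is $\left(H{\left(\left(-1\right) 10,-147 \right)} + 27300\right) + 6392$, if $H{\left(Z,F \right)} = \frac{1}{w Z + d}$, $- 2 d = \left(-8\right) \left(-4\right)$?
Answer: $\frac{7210089}{214} \approx 33692.0$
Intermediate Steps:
$w = -23$ ($w = -20 - 3 = -23$)
$d = -16$ ($d = - \frac{\left(-8\right) \left(-4\right)}{2} = \left(- \frac{1}{2}\right) 32 = -16$)
$H{\left(Z,F \right)} = \frac{1}{-16 - 23 Z}$ ($H{\left(Z,F \right)} = \frac{1}{- 23 Z - 16} = \frac{1}{-16 - 23 Z}$)
$\left(H{\left(\left(-1\right) 10,-147 \right)} + 27300\right) + 6392 = \left(\frac{1}{-16 - 23 \left(\left(-1\right) 10\right)} + 27300\right) + 6392 = \left(\frac{1}{-16 - -230} + 27300\right) + 6392 = \left(\frac{1}{-16 + 230} + 27300\right) + 6392 = \left(\frac{1}{214} + 27300\right) + 6392 = \frac{5842201}{214} + 6392 = \frac{7210089}{214}$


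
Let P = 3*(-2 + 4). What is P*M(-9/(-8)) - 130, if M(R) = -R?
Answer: -547/4 ≈ -136.75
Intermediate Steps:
P = 6 (P = 3*2 = 6)
P*M(-9/(-8)) - 130 = 6*(-(-9)/(-8)) - 130 = 6*(-(-9)*(-1)/8) - 130 = 6*(-1*9/8) - 130 = 6*(-9/8) - 130 = -27/4 - 130 = -547/4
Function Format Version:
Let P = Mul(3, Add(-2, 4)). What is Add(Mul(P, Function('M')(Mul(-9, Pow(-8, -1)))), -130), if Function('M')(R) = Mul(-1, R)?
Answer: Rational(-547, 4) ≈ -136.75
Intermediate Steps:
P = 6 (P = Mul(3, 2) = 6)
Add(Mul(P, Function('M')(Mul(-9, Pow(-8, -1)))), -130) = Add(Mul(6, Mul(-1, Mul(-9, Pow(-8, -1)))), -130) = Add(Mul(6, Mul(-1, Mul(-9, Rational(-1, 8)))), -130) = Add(Mul(6, Mul(-1, Rational(9, 8))), -130) = Add(Mul(6, Rational(-9, 8)), -130) = Add(Rational(-27, 4), -130) = Rational(-547, 4)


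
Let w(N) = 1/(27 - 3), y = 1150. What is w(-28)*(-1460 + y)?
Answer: -155/12 ≈ -12.917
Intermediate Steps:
w(N) = 1/24
w(-28)*(-1460 + y) = (-1460 + 1150)/24 = (1/24)*(-310) = -155/12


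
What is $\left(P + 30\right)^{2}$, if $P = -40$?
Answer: $100$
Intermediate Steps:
$\left(P + 30\right)^{2} = \left(-40 + 30\right)^{2} = \left(-10\right)^{2} = 100$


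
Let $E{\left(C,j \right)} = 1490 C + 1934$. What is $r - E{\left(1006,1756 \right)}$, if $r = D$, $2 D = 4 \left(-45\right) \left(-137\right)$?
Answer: $-1488544$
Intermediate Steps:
$E{\left(C,j \right)} = 1934 + 1490 C$
$D = 12330$ ($D = \frac{4 \left(-45\right) \left(-137\right)}{2} = \frac{\left(-180\right) \left(-137\right)}{2} = \frac{1}{2} \cdot 24660 = 12330$)
$r = 12330$
$r - E{\left(1006,1756 \right)} = 12330 - \left(1934 + 1490 \cdot 1006\right) = 12330 - \left(1934 + 1498940\right) = 12330 - 1500874 = -1488544$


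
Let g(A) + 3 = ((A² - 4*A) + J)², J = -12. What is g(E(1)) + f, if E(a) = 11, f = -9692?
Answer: -5470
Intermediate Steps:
g(A) = -3 + (-12 + A² - 4*A)² (g(A) = -3 + ((A² - 4*A) - 12)² = -3 + (-12 + A² - 4*A)²)
g(E(1)) + f = (-3 + (12 - 1*11² + 4*11)²) - 9692 = (-3 + (12 - 1*121 + 44)²) - 9692 = (-3 + (12 - 121 + 44)²) - 9692 = (-3 + (-65)²) - 9692 = (-3 + 4225) - 9692 = 4222 - 9692 = -5470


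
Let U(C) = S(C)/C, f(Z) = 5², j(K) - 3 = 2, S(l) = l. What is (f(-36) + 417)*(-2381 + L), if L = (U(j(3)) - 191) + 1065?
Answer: -665652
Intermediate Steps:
j(K) = 5 (j(K) = 3 + 2 = 5)
f(Z) = 25
U(C) = 1 (U(C) = C/C = 1)
L = 875 (L = (1 - 191) + 1065 = -190 + 1065 = 875)
(f(-36) + 417)*(-2381 + L) = (25 + 417)*(-2381 + 875) = 442*(-1506) = -665652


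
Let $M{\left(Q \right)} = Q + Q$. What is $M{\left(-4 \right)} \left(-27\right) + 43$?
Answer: $259$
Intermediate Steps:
$M{\left(Q \right)} = 2 Q$
$M{\left(-4 \right)} \left(-27\right) + 43 = 2 \left(-4\right) \left(-27\right) + 43 = \left(-8\right) \left(-27\right) + 43 = 216 + 43 = 259$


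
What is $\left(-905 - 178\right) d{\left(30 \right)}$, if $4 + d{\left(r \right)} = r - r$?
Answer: $4332$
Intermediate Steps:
$d{\left(r \right)} = -4$ ($d{\left(r \right)} = -4 + \left(r - r\right) = -4 + 0 = -4$)
$\left(-905 - 178\right) d{\left(30 \right)} = \left(-905 - 178\right) \left(-4\right) = \left(-1083\right) \left(-4\right) = 4332$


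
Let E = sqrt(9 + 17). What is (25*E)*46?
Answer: 1150*sqrt(26) ≈ 5863.9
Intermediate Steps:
E = sqrt(26) ≈ 5.0990
(25*E)*46 = (25*sqrt(26))*46 = 1150*sqrt(26)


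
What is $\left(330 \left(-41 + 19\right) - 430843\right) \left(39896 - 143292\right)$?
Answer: $45298097788$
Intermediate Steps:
$\left(330 \left(-41 + 19\right) - 430843\right) \left(39896 - 143292\right) = \left(330 \left(-22\right) - 430843\right) \left(-103396\right) = \left(-7260 - 430843\right) \left(-103396\right) = \left(-438103\right) \left(-103396\right) = 45298097788$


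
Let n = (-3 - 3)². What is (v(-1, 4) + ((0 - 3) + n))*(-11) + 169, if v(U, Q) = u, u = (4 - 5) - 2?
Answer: -161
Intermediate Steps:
n = 36 (n = (-6)² = 36)
u = -3 (u = -1 - 2 = -3)
v(U, Q) = -3
(v(-1, 4) + ((0 - 3) + n))*(-11) + 169 = (-3 + ((0 - 3) + 36))*(-11) + 169 = (-3 + (-3 + 36))*(-11) + 169 = (-3 + 33)*(-11) + 169 = 30*(-11) + 169 = -330 + 169 = -161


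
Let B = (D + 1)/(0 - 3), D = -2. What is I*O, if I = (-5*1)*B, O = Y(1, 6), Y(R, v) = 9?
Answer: -15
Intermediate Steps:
B = 1/3 (B = (-2 + 1)/(0 - 3) = -1/(-3) = -1*(-1/3) = 1/3 ≈ 0.33333)
O = 9
I = -5/3 (I = -5*1*(1/3) = -5*1/3 = -5/3 ≈ -1.6667)
I*O = -5/3*9 = -15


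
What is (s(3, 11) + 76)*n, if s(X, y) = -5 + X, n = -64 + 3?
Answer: -4514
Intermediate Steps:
n = -61
(s(3, 11) + 76)*n = ((-5 + 3) + 76)*(-61) = (-2 + 76)*(-61) = 74*(-61) = -4514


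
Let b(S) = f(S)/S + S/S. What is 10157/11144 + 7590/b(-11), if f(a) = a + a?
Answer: 4029211/1592 ≈ 2530.9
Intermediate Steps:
f(a) = 2*a
b(S) = 3 (b(S) = (2*S)/S + S/S = 2 + 1 = 3)
10157/11144 + 7590/b(-11) = 10157/11144 + 7590/3 = 10157*(1/11144) + 7590*(⅓) = 1451/1592 + 2530 = 4029211/1592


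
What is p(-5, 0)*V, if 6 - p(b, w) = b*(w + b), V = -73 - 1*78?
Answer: 2869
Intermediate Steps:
V = -151 (V = -73 - 78 = -151)
p(b, w) = 6 - b*(b + w) (p(b, w) = 6 - b*(w + b) = 6 - b*(b + w))
p(-5, 0)*V = (6 - 1*(-5)² - 1*(-5)*0)*(-151) = (6 - 1*25 + 0)*(-151) = (6 - 25 + 0)*(-151) = -19*(-151) = 2869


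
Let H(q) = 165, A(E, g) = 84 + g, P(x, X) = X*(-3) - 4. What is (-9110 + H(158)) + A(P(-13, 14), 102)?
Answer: -8759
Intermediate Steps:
P(x, X) = -4 - 3*X (P(x, X) = -3*X - 4 = -4 - 3*X)
(-9110 + H(158)) + A(P(-13, 14), 102) = (-9110 + 165) + (84 + 102) = -8945 + 186 = -8759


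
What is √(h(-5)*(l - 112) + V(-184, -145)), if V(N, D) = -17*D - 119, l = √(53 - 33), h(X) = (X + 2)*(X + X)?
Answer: √(-1014 + 60*√5) ≈ 29.662*I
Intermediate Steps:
h(X) = 2*X*(2 + X) (h(X) = (2 + X)*(2*X) = 2*X*(2 + X))
l = 2*√5 (l = √20 = 2*√5 ≈ 4.4721)
V(N, D) = -119 - 17*D
√(h(-5)*(l - 112) + V(-184, -145)) = √((2*(-5)*(2 - 5))*(2*√5 - 112) + (-119 - 17*(-145))) = √((2*(-5)*(-3))*(-112 + 2*√5) + (-119 + 2465)) = √(30*(-112 + 2*√5) + 2346) = √((-3360 + 60*√5) + 2346) = √(-1014 + 60*√5)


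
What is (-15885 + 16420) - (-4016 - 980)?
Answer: 5531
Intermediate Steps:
(-15885 + 16420) - (-4016 - 980) = 535 - 1*(-4996) = 535 + 4996 = 5531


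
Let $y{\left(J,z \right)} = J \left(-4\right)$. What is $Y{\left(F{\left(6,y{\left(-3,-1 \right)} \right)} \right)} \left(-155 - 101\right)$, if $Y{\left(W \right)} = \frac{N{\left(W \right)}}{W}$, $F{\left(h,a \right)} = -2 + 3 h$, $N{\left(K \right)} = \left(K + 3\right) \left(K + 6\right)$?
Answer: $-6688$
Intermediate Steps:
$N{\left(K \right)} = \left(3 + K\right) \left(6 + K\right)$
$y{\left(J,z \right)} = - 4 J$
$Y{\left(W \right)} = \frac{18 + W^{2} + 9 W}{W}$
$Y{\left(F{\left(6,y{\left(-3,-1 \right)} \right)} \right)} \left(-155 - 101\right) = \left(9 + \left(-2 + 3 \cdot 6\right) + \frac{18}{-2 + 3 \cdot 6}\right) \left(-155 - 101\right) = \left(9 + \left(-2 + 18\right) + \frac{18}{-2 + 18}\right) \left(-256\right) = \left(9 + 16 + \frac{18}{16}\right) \left(-256\right) = \left(9 + 16 + 18 \cdot \frac{1}{16}\right) \left(-256\right) = \left(9 + 16 + \frac{9}{8}\right) \left(-256\right) = \frac{209}{8} \left(-256\right) = -6688$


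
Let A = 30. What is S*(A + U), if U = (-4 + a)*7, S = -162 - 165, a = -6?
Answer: 13080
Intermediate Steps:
S = -327
U = -70 (U = (-4 - 6)*7 = -10*7 = -70)
S*(A + U) = -327*(30 - 70) = -327*(-40) = 13080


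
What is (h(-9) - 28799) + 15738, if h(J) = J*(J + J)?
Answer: -12899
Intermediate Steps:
h(J) = 2*J² (h(J) = J*(2*J) = 2*J²)
(h(-9) - 28799) + 15738 = (2*(-9)² - 28799) + 15738 = (2*81 - 28799) + 15738 = (162 - 28799) + 15738 = -28637 + 15738 = -12899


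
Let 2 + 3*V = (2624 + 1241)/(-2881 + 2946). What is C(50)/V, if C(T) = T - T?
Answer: 0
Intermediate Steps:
C(T) = 0
V = 249/13 (V = -⅔ + ((2624 + 1241)/(-2881 + 2946))/3 = -⅔ + (3865/65)/3 = -⅔ + (3865*(1/65))/3 = -⅔ + (⅓)*(773/13) = -⅔ + 773/39 = 249/13 ≈ 19.154)
C(50)/V = 0/(249/13) = 0*(13/249) = 0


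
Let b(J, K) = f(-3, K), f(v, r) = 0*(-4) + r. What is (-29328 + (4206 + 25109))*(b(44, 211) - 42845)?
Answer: 554242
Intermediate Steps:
f(v, r) = r (f(v, r) = 0 + r = r)
b(J, K) = K
(-29328 + (4206 + 25109))*(b(44, 211) - 42845) = (-29328 + (4206 + 25109))*(211 - 42845) = (-29328 + 29315)*(-42634) = -13*(-42634) = 554242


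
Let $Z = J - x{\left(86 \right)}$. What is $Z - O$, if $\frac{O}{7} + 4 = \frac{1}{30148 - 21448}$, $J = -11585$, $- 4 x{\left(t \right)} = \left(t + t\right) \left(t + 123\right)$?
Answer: $- \frac{22359007}{8700} \approx -2570.0$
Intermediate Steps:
$x{\left(t \right)} = - \frac{t \left(123 + t\right)}{2}$ ($x{\left(t \right)} = - \frac{\left(t + t\right) \left(t + 123\right)}{4} = - \frac{2 t \left(123 + t\right)}{4} = - \frac{t \left(123 + t\right)}{2}$)
$Z = -2598$ ($Z = -11585 - \left(- \frac{1}{2}\right) 86 \left(123 + 86\right) = -11585 - \left(- \frac{1}{2}\right) 86 \cdot 209 = -11585 - -8987 = -11585 + 8987 = -2598$)
$O = - \frac{243593}{8700}$ ($O = -28 + \frac{7}{30148 - 21448} = -28 + \frac{7}{8700} = - \frac{243593}{8700} \approx -27.999$)
$Z - O = -2598 - - \frac{243593}{8700} = -2598 + \frac{243593}{8700} = - \frac{22359007}{8700}$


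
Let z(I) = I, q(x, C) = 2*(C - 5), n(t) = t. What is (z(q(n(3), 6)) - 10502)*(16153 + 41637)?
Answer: -606795000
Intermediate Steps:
q(x, C) = -10 + 2*C (q(x, C) = 2*(-5 + C) = -10 + 2*C)
(z(q(n(3), 6)) - 10502)*(16153 + 41637) = ((-10 + 2*6) - 10502)*(16153 + 41637) = ((-10 + 12) - 10502)*57790 = (2 - 10502)*57790 = -10500*57790 = -606795000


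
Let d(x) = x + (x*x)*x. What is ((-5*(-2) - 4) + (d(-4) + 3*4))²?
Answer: 2500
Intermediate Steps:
d(x) = x + x³ (d(x) = x + x²*x = x + x³)
((-5*(-2) - 4) + (d(-4) + 3*4))² = ((-5*(-2) - 4) + ((-4 + (-4)³) + 3*4))² = ((10 - 4) + ((-4 - 64) + 12))² = (6 + (-68 + 12))² = (6 - 56)² = (-50)² = 2500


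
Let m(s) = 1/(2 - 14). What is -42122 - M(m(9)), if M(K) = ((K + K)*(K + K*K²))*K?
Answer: -5240650607/124416 ≈ -42122.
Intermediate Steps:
m(s) = -1/12 (m(s) = 1/(-12) = -1/12)
M(K) = 2*K²*(K + K³) (M(K) = ((2*K)*(K + K³))*K = (2*K*(K + K³))*K = 2*K²*(K + K³))
-42122 - M(m(9)) = -42122 - 2*(-1/12)³*(1 + (-1/12)²) = -42122 - 2*(-1)*(1 + 1/144)/1728 = -42122 - 2*(-1)*145/(1728*144) = -42122 - 1*(-145/124416) = -42122 + 145/124416 = -5240650607/124416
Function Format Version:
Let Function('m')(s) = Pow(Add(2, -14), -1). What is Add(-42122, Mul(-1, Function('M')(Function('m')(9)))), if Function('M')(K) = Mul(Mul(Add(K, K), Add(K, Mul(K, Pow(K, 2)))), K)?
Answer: Rational(-5240650607, 124416) ≈ -42122.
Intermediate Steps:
Function('m')(s) = Rational(-1, 12) (Function('m')(s) = Pow(-12, -1) = Rational(-1, 12))
Function('M')(K) = Mul(2, Pow(K, 2), Add(K, Pow(K, 3))) (Function('M')(K) = Mul(Mul(Mul(2, K), Add(K, Pow(K, 3))), K) = Mul(Mul(2, K, Add(K, Pow(K, 3))), K) = Mul(2, Pow(K, 2), Add(K, Pow(K, 3))))
Add(-42122, Mul(-1, Function('M')(Function('m')(9)))) = Add(-42122, Mul(-1, Mul(2, Pow(Rational(-1, 12), 3), Add(1, Pow(Rational(-1, 12), 2))))) = Add(-42122, Mul(-1, Mul(2, Rational(-1, 1728), Add(1, Rational(1, 144))))) = Add(-42122, Mul(-1, Mul(2, Rational(-1, 1728), Rational(145, 144)))) = Add(-42122, Mul(-1, Rational(-145, 124416))) = Add(-42122, Rational(145, 124416)) = Rational(-5240650607, 124416)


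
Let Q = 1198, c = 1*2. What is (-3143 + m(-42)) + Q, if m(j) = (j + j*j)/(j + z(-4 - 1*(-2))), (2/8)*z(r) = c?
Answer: -33926/17 ≈ -1995.6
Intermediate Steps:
c = 2
z(r) = 8 (z(r) = 4*2 = 8)
m(j) = (j + j**2)/(8 + j) (m(j) = (j + j*j)/(j + 8) = (j + j**2)/(8 + j))
(-3143 + m(-42)) + Q = (-3143 - 42*(1 - 42)/(8 - 42)) + 1198 = (-3143 - 42*(-41)/(-34)) + 1198 = (-3143 - 42*(-1/34)*(-41)) + 1198 = (-3143 - 861/17) + 1198 = -54292/17 + 1198 = -33926/17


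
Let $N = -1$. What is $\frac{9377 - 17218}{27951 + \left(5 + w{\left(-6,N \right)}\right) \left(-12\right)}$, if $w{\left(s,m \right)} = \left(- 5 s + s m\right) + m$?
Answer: $- \frac{7841}{27471} \approx -0.28543$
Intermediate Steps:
$w{\left(s,m \right)} = m - 5 s + m s$ ($w{\left(s,m \right)} = \left(- 5 s + m s\right) + m = m - 5 s + m s$)
$\frac{9377 - 17218}{27951 + \left(5 + w{\left(-6,N \right)}\right) \left(-12\right)} = \frac{9377 - 17218}{27951 + \left(5 - -35\right) \left(-12\right)} = - \frac{7841}{27951 + \left(5 + \left(-1 + 30 + 6\right)\right) \left(-12\right)} = - \frac{7841}{27951 + \left(5 + 35\right) \left(-12\right)} = - \frac{7841}{27951 + 40 \left(-12\right)} = - \frac{7841}{27951 - 480} = - \frac{7841}{27471}$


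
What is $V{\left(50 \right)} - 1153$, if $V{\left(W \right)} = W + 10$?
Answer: $-1093$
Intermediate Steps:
$V{\left(W \right)} = 10 + W$
$V{\left(50 \right)} - 1153 = \left(10 + 50\right) - 1153 = 60 - 1153 = -1093$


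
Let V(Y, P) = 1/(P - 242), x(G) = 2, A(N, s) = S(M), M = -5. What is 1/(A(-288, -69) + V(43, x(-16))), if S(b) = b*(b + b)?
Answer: 240/11999 ≈ 0.020002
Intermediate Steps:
S(b) = 2*b² (S(b) = b*(2*b) = 2*b²)
A(N, s) = 50 (A(N, s) = 2*(-5)² = 2*25 = 50)
V(Y, P) = 1/(-242 + P)
1/(A(-288, -69) + V(43, x(-16))) = 1/(50 + 1/(-242 + 2)) = 1/(50 + 1/(-240)) = 1/(50 - 1/240) = 1/(11999/240) = 240/11999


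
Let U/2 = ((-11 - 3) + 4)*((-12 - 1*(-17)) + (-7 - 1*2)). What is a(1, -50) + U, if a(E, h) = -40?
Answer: 40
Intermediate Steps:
U = 80 (U = 2*(((-11 - 3) + 4)*((-12 - 1*(-17)) + (-7 - 1*2))) = 2*((-14 + 4)*((-12 + 17) + (-7 - 2))) = 2*(-10*(5 - 9)) = 2*(-10*(-4)) = 2*40 = 80)
a(1, -50) + U = -40 + 80 = 40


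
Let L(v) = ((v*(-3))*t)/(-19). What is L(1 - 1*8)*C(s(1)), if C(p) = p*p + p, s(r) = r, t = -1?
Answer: 42/19 ≈ 2.2105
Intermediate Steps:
C(p) = p + p² (C(p) = p² + p = p + p²)
L(v) = -3*v/19 (L(v) = ((v*(-3))*(-1))/(-19) = (-3*v*(-1))*(-1/19) = (3*v)*(-1/19) = -3*v/19)
L(1 - 1*8)*C(s(1)) = (-3*(1 - 1*8)/19)*(1*(1 + 1)) = (-3*(1 - 8)/19)*(1*2) = -3/19*(-7)*2 = (21/19)*2 = 42/19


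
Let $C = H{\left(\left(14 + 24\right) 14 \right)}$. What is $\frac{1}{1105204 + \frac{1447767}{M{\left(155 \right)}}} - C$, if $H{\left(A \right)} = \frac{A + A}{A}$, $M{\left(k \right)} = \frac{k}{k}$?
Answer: $- \frac{5105941}{2552971} \approx -2.0$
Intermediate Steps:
$M{\left(k \right)} = 1$
$H{\left(A \right)} = 2$ ($H{\left(A \right)} = \frac{2 A}{A} = 2$)
$C = 2$
$\frac{1}{1105204 + \frac{1447767}{M{\left(155 \right)}}} - C = \frac{1}{1105204 + \frac{1447767}{1}} - 2 = \frac{1}{1105204 + 1447767 \cdot 1} - 2 = \frac{1}{1105204 + 1447767} - 2 = \frac{1}{2552971} - 2 = - \frac{5105941}{2552971}$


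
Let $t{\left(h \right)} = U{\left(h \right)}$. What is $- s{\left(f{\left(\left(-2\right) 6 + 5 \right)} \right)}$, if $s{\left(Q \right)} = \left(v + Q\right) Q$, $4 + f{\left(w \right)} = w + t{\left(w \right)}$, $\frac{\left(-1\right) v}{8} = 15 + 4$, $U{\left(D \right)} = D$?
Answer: $-3060$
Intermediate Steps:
$t{\left(h \right)} = h$
$v = -152$ ($v = - 8 \left(15 + 4\right) = \left(-8\right) 19 = -152$)
$f{\left(w \right)} = -4 + 2 w$ ($f{\left(w \right)} = -4 + \left(w + w\right) = -4 + 2 w$)
$s{\left(Q \right)} = Q \left(-152 + Q\right)$ ($s{\left(Q \right)} = \left(-152 + Q\right) Q = Q \left(-152 + Q\right)$)
$- s{\left(f{\left(\left(-2\right) 6 + 5 \right)} \right)} = - \left(-4 + 2 \left(\left(-2\right) 6 + 5\right)\right) \left(-152 + \left(-4 + 2 \left(\left(-2\right) 6 + 5\right)\right)\right) = - \left(-4 + 2 \left(-12 + 5\right)\right) \left(-152 + \left(-4 + 2 \left(-12 + 5\right)\right)\right) = - \left(-4 + 2 \left(-7\right)\right) \left(-152 + \left(-4 + 2 \left(-7\right)\right)\right) = - \left(-4 - 14\right) \left(-152 - 18\right) = - \left(-18\right) \left(-152 - 18\right) = - \left(-18\right) \left(-170\right) = \left(-1\right) 3060 = -3060$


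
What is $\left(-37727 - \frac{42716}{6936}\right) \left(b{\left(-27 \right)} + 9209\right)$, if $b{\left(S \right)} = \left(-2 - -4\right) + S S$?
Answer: $- \frac{325183606090}{867} \approx -3.7507 \cdot 10^{8}$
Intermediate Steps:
$b{\left(S \right)} = 2 + S^{2}$ ($b{\left(S \right)} = \left(-2 + 4\right) + S^{2} = 2 + S^{2}$)
$\left(-37727 - \frac{42716}{6936}\right) \left(b{\left(-27 \right)} + 9209\right) = \left(-37727 - \frac{42716}{6936}\right) \left(\left(2 + \left(-27\right)^{2}\right) + 9209\right) = \left(-37727 - \frac{10679}{1734}\right) \left(\left(2 + 729\right) + 9209\right) = \left(-37727 - \frac{10679}{1734}\right) \left(731 + 9209\right) = \left(- \frac{65429297}{1734}\right) 9940 = - \frac{325183606090}{867}$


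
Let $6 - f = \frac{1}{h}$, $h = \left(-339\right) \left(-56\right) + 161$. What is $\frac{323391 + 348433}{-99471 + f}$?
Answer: $- \frac{6431035240}{952128713} \approx -6.7544$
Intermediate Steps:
$h = 19145$ ($h = 18984 + 161 = 19145$)
$f = \frac{114869}{19145}$ ($f = 6 - \frac{1}{19145} = \frac{114869}{19145} \approx 5.9999$)
$\frac{323391 + 348433}{-99471 + f} = \frac{323391 + 348433}{-99471 + \frac{114869}{19145}} = \frac{671824}{- \frac{1904257426}{19145}} = 671824 \left(- \frac{19145}{1904257426}\right) = - \frac{6431035240}{952128713}$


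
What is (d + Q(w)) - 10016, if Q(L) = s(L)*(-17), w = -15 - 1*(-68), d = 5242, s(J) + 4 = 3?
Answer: -4757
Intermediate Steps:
s(J) = -1 (s(J) = -4 + 3 = -1)
w = 53 (w = -15 + 68 = 53)
Q(L) = 17 (Q(L) = -1*(-17) = 17)
(d + Q(w)) - 10016 = (5242 + 17) - 10016 = 5259 - 10016 = -4757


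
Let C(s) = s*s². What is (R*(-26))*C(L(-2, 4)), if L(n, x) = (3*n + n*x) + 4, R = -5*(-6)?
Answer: 780000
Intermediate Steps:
R = 30
L(n, x) = 4 + 3*n + n*x
C(s) = s³
(R*(-26))*C(L(-2, 4)) = (30*(-26))*(4 + 3*(-2) - 2*4)³ = -780*(4 - 6 - 8)³ = -780*(-10)³ = -780*(-1000) = 780000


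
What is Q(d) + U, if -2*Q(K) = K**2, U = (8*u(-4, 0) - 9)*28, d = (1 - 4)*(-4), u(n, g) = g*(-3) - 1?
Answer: -548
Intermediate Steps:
u(n, g) = -1 - 3*g (u(n, g) = -3*g - 1 = -1 - 3*g)
d = 12 (d = -3*(-4) = 12)
U = -476 (U = (8*(-1 - 3*0) - 9)*28 = (8*(-1 + 0) - 9)*28 = (8*(-1) - 9)*28 = (-8 - 9)*28 = -17*28 = -476)
Q(K) = -K**2/2
Q(d) + U = -1/2*12**2 - 476 = -1/2*144 - 476 = -72 - 476 = -548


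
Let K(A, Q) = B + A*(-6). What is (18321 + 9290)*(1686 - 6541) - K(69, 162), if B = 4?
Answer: -134050995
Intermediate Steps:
K(A, Q) = 4 - 6*A (K(A, Q) = 4 + A*(-6) = 4 - 6*A)
(18321 + 9290)*(1686 - 6541) - K(69, 162) = (18321 + 9290)*(1686 - 6541) - (4 - 6*69) = 27611*(-4855) - (4 - 414) = -134051405 - 1*(-410) = -134051405 + 410 = -134050995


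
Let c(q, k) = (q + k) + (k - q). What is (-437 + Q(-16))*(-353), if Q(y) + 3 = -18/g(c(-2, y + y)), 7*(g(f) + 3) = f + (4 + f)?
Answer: 22476922/145 ≈ 1.5501e+5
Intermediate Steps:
c(q, k) = 2*k (c(q, k) = (k + q) + (k - q) = 2*k)
g(f) = -17/7 + 2*f/7 (g(f) = -3 + (f + (4 + f))/7 = -3 + (4 + 2*f)/7 = -3 + (4/7 + 2*f/7) = -17/7 + 2*f/7)
Q(y) = -3 - 18/(-17/7 + 8*y/7) (Q(y) = -3 - 18/(-17/7 + 2*(2*(y + y))/7) = -3 - 18/(-17/7 + 2*(2*(2*y))/7) = -3 - 18/(-17/7 + 2*(4*y)/7) = -3 - 18/(-17/7 + 8*y/7))
(-437 + Q(-16))*(-353) = (-437 + 3*(-25 - 8*(-16))/(-17 + 8*(-16)))*(-353) = (-437 + 3*(-25 + 128)/(-17 - 128))*(-353) = (-437 + 3*103/(-145))*(-353) = (-437 + 3*(-1/145)*103)*(-353) = (-437 - 309/145)*(-353) = -63674/145*(-353) = 22476922/145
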